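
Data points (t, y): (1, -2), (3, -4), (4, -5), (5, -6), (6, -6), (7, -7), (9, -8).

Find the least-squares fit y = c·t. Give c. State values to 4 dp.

With design matrix X, XᵀX = [[217]] and Xᵀy = [-221]ᵀ.
Hence c = -221 / 217 ≈ -1.01843.

c = -1.0184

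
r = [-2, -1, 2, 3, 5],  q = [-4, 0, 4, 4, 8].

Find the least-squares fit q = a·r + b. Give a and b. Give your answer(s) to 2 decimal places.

a = 1.54, b = 0.24

Normal-equation sums: Σr·r = 43, Σr = 7, Σ1 = 5.
And Σr·q = 68, Σq = 12.
So XᵀX·[a, b]ᵀ = Xᵀq: [[43, 7]; [7, 5]]·[a, b]ᵀ = [68, 12]ᵀ.
Eliminating b: 5·(row 1) − 7·(row 2) gives 166·a = 5·68 − 7·12 = 256, so a = 128/83.
Then b = (12 − 7·(128/83))/5 = 20/83.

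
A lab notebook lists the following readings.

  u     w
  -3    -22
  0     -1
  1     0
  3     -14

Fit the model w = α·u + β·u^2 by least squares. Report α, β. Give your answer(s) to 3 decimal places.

From the data, Σu·u = 19, Σu·u^2 = 1, Σu^2·u^2 = 163.
For Mᵀw: Σu·w = 24, Σu^2·w = -324.
MᵀM·[α, β]ᵀ = Mᵀw becomes [[19, 1]; [1, 163]]·[α, β]ᵀ = [24, -324]ᵀ.
Δ = 19·163 − 1² = 3096.
α = (24·163 − 1·(-324))/3096 = 353/258; β = (19·(-324) − 1·24)/3096 = -515/258.

α = 1.368, β = -1.996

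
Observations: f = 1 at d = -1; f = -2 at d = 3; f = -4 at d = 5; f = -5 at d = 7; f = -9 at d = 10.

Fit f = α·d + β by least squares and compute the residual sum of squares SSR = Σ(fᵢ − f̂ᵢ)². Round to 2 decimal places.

SSR = 1.07

Normal-equation sums: Σd·d = 184, Σd = 24, Σ1 = 5.
Moment sums: Σd·f = -152, Σf = -19.
Determinant 184·5 − 24² = 344.
α = ((-152)·5 − 24·(-19))/344 = -38/43; β = (184·(-19) − 24·(-152))/344 = 19/43.
Residuals: -14/43, 9/43, -1/43, 32/43, -26/43; SSR = 46/43.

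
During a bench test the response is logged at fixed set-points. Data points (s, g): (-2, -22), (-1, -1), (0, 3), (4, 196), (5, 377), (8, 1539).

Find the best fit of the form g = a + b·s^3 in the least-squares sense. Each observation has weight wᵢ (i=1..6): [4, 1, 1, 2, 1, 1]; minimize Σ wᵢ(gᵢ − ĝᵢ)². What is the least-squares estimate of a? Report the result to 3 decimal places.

The normal system AᵀWA·[a, b]ᵀ = AᵀWg is [[10, 732]; [732, 286218]]·[a, b]ᵀ = [2222, 860886]ᵀ.
Δ = 10·286218 − 732² = 2326356.
a = (2222·286218 − 732·860886)/2326356 = 161329/64621; b = (10·860886 − 732·2222)/2326356 = 581863/193863.

a = 2.497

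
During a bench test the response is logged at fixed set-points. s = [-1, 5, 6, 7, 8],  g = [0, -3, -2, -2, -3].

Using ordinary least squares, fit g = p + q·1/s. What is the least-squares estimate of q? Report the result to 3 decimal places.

The normal system MᵀM·[p, q]ᵀ = Mᵀg is [[5, -307/840]; [-307/840, 778849/705600]]·[p, q]ᵀ = [-10, -1339/840]ᵀ.
Eliminating q: (778849/705600)·(row 1) − (-307/840)·(row 2) gives (949999/176400)·p = (778849/705600)·(-10) − (-307/840)·(-1339/840) = -8199563/705600, so p = -8199563/3799996.
Then q = ((-1339/840) − (-307/840)·(-8199563/3799996))/(778849/705600) = -2050650/949999.

q = -2.159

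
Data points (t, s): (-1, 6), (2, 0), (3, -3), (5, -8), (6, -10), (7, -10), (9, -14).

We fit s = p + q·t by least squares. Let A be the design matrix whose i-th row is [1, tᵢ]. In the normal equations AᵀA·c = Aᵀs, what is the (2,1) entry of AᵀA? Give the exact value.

31

Row 2 ↔ basis t, column 1 ↔ basis 1, so (AᵀA)_{2,1} = Σᵢ t = (-1)·(1) + (2)·(1) + (3)·(1) + (5)·(1) + (6)·(1) + (7)·(1) + (9)·(1) = 31.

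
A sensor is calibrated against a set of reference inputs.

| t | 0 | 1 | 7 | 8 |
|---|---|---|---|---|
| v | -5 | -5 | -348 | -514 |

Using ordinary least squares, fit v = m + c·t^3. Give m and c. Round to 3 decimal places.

Forming MᵀM = [[4, 856]; [856, 379794]] and Mᵀv = [-872, -382537]ᵀ gives MᵀM·[m, c]ᵀ = Mᵀv.
Δ = 4·379794 − 856² = 786440.
m = ((-872)·379794 − 856·(-382537))/786440 = -466087/98305; c = (4·(-382537) − 856·(-872))/786440 = -195929/196610.

m = -4.741, c = -0.997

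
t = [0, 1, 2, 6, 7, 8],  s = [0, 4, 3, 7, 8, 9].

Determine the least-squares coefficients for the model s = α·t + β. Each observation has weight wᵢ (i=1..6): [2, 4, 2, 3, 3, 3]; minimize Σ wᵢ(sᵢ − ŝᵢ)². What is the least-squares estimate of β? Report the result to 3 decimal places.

MᵀWM·[α, β]ᵀ = MᵀWs reads: 459·α + 71·β = 538;  71·α + 17·β = 94.
Eliminating β: 17·(row 1) − 71·(row 2) gives 2762·α = 17·538 − 71·94 = 2472, so α = 1236/1381.
Then β = (94 − 71·(1236/1381))/17 = 2474/1381.

β = 1.791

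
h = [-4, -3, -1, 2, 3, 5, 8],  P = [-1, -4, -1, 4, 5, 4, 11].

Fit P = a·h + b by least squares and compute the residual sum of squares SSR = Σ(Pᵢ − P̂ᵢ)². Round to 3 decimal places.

SSR = 18.211

Entries of MᵀM: Σh·h = 128, Σh = 10, Σ1 = 7.
For MᵀP: Σh·P = 148, ΣP = 18.
MᵀM·[a, b]ᵀ = MᵀP becomes [[128, 10]; [10, 7]]·[a, b]ᵀ = [148, 18]ᵀ.
Eliminating b: 7·(row 1) − 10·(row 2) gives 796·a = 7·148 − 10·18 = 856, so a = 214/199.
Then b = (18 − 10·(214/199))/7 = 206/199.
Residuals: 451/199, -360/199, -191/199, 162/199, 147/199, -480/199, 271/199; SSR = 3624/199.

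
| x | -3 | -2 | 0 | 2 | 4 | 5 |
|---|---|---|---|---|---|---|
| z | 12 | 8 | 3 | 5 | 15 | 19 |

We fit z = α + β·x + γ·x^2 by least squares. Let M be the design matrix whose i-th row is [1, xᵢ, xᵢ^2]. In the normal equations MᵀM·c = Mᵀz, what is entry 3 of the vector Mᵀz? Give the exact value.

Entry 3 ↔ basis x^2, so (Mᵀz)_{3} = Σᵢ (x^2)·zᵢ = (9)·(12) + (4)·(8) + (0)·(3) + (4)·(5) + (16)·(15) + (25)·(19) = 875.

875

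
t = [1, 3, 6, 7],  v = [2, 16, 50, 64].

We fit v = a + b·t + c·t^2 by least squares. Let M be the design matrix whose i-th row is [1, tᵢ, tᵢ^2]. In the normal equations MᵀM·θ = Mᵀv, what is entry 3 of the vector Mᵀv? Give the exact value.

5082

Entry 3 ↔ basis t^2, so (Mᵀv)_{3} = Σᵢ (t^2)·vᵢ = (1)·(2) + (9)·(16) + (36)·(50) + (49)·(64) = 5082.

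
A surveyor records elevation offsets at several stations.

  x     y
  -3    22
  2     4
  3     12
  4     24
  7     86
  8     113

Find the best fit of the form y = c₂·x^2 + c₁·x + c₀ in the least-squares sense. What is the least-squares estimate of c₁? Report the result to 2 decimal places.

c₁ = -1.65

MᵀM·[c₂, c₁, c₀]ᵀ = Mᵀy reads: 6931·c₂ + 927·c₁ + 151·c₀ = 12152;  927·c₂ + 151·c₁ + 21·c₀ = 1580;  151·c₂ + 21·c₁ + 6·c₀ = 261.
(Σx^2·x^2 = 6931, Σx^2·x = 927, Σx^2 = 151, Σx·x = 151, Σx = 21, Σ1 = 6, Σx^2·y = 12152, Σx·y = 1580, Σy = 261.)
Row-reducing yields c₂ = 501363/251512, c₁ = -414973/251512, c₀ = -112229/125756.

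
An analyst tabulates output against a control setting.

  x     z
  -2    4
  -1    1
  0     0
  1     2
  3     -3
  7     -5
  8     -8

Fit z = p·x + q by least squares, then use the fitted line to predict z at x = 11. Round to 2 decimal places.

Compute the Gram sums: Σx·x = 128, Σx = 16, Σ1 = 7.
And Σx·z = -115, Σz = -9.
So MᵀM·[p, q]ᵀ = Mᵀz: [[128, 16]; [16, 7]]·[p, q]ᵀ = [-115, -9]ᵀ.
det = 128·7 − 16² = 640.
p = ((-115)·7 − 16·(-9))/640 = -661/640; q = (128·(-9) − 16·(-115))/640 = 43/40.
At x = 11: ẑ = (-661/640)·(11) + (43/40)·(1) = -6583/640.

ẑ = -10.29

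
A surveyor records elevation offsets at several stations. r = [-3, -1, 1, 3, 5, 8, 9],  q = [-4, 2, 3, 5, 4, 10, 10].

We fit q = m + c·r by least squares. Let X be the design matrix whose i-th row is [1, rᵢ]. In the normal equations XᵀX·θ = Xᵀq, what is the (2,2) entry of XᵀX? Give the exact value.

190

Row 2 ↔ basis r, column 2 ↔ basis r, so (XᵀX)_{2,2} = Σᵢ (r)·(r) = (-3)·(-3) + (-1)·(-1) + (1)·(1) + (3)·(3) + (5)·(5) + (8)·(8) + (9)·(9) = 190.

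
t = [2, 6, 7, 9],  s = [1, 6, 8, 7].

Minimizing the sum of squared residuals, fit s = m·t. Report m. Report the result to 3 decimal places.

m = 0.924

With design matrix M, MᵀM = [[170]] and Mᵀs = [157]ᵀ.
Hence m = 157 / 170 ≈ 0.923529.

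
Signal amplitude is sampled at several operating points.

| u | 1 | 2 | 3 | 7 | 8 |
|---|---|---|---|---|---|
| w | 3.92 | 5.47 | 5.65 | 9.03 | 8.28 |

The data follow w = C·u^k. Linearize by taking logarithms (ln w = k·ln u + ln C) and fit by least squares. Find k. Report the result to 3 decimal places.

k = 0.382

Taking logs, ln w = k·ln u + ln C, so regress ln w on ln u.
Sums: Σln u = 5.8171, Σ(ln u)² = 9.7980, Σln w = 9.1114, Σln u·ln w = 11.7580.
Normal system: [[9.7980, 5.8171]; [5.8171, 5]]·[k, ln C]ᵀ = [11.7580, 9.1114]ᵀ.
Slope k = (n·Σln u·ln w − Σln u·Σln w)/(n·Σ(ln u)² − (Σln u)²) = (5·11.7580 − 5.8171·9.1114)/15.1514 = 0.38199; ln C = (Σln w − k·Σln u)/n = 1.37787.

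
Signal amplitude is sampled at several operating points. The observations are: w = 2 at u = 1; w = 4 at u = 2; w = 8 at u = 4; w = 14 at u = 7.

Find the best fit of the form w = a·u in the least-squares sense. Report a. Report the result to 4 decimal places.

Normal-equation sums: Σu·u = 70.
And Σu·w = 140.
So AᵀA·[a]ᵀ = Aᵀw: [[70]]·[a]ᵀ = [140]ᵀ.
a = 140/70 = 2.

a = 2.0000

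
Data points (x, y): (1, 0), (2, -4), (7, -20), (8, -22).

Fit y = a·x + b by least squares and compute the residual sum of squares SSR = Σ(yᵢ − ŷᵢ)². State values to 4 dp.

SSR = 1.0270

AᵀA·[a, b]ᵀ = Aᵀy reads: 118·a + 18·b = -324;  18·a + 4·b = -46.
Δ = 118·4 − 18² = 148.
a = ((-324)·4 − 18·(-46))/148 = -117/37; b = (118·(-46) − 18·(-324))/148 = 101/37.
Residuals: 16/37, -15/37, -22/37, 21/37; SSR = 38/37.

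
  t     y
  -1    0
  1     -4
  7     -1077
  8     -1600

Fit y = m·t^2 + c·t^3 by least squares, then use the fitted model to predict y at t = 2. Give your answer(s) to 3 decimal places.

ŷ = -27.785

Compute the Gram sums: Σt^2·t^2 = 6499, Σt^2·t^3 = 49575, Σt^3·t^3 = 379795.
Moment sums: Σt^2·y = -155177, Σt^3·y = -1188615.
det = 6499·379795 − 49575² = 10607080.
m = ((-155177)·379795 − 49575·(-1188615))/10607080 = -986009/1060708; c = (6499·(-1188615) − 49575·(-155177))/10607080 = -3190911/1060708.
At t = 2: ŷ = (-986009/1060708)·(4) + (-3190911/1060708)·(8) = -7367831/265177.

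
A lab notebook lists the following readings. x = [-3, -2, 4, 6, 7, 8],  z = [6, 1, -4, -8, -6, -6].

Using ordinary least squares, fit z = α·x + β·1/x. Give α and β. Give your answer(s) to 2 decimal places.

The normal equations are: 178·α + 6·β = -174;  6·α + (13757/28224)·β = -541/84.
det = 178·(13757/28224) − 6² = 716341/14112.
α = ((-174)·(13757/28224) − 6·(-541/84))/(716341/14112) = -651531/716341; β = (178·(-541/84) − 6·(-174))/(716341/14112) = -1445136/716341.

α = -0.91, β = -2.02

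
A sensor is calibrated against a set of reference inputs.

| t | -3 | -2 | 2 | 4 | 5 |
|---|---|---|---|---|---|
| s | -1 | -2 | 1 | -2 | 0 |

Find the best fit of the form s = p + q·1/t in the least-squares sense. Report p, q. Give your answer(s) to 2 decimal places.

Sums needed: Σ1 = 5, Σ1/t = 7/60, Σ1/t·1/t = 2569/3600.
Moment sums: Σs = -4, Σ1/t·s = 4/3.
So MᵀM·[p, q]ᵀ = Mᵀs: [[5, 7/60]; [7/60, 2569/3600]]·[p, q]ᵀ = [-4, 4/3]ᵀ.
Determinant 5·(2569/3600) − (7/60)² = 3199/900.
p = ((-4)·(2569/3600) − (7/60)·(4/3))/(3199/900) = -387/457; q = (5·(4/3) − (7/60)·(-4))/(3199/900) = 6420/3199.

p = -0.85, q = 2.01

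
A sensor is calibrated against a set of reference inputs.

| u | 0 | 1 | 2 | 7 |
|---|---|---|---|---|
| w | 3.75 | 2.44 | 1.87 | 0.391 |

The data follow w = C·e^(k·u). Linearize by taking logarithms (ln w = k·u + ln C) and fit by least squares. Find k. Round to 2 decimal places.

k = -0.32

Let Y = ln w. Fitting Y = k·u + ln C by least squares:
Σu = 10.0000, Σ(u)² = 54.0000, Σln w = 1.9006, Σu·ln w = -4.4295.
Equations: 54.0000·k + 10.0000·ln C = -4.4295;  10.0000·k + 4·ln C = 1.9006.
Slope k = (n·Σu·ln w − Σu·Σln w)/(n·Σ(u)² − (Σu)²) = (4·-4.4295 − 10.0000·1.9006)/116.0000 = -0.31659; ln C = (Σln w − k·Σu)/n = 1.26663.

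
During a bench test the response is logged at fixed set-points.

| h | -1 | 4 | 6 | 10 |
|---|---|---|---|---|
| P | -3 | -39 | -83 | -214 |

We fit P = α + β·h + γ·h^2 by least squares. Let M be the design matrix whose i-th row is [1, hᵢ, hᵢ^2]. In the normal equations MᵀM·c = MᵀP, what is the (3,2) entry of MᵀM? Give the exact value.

Row 3 ↔ basis h^2, column 2 ↔ basis h, so (MᵀM)_{3,2} = Σᵢ (h^2)·(h) = (1)·(-1) + (16)·(4) + (36)·(6) + (100)·(10) = 1279.

1279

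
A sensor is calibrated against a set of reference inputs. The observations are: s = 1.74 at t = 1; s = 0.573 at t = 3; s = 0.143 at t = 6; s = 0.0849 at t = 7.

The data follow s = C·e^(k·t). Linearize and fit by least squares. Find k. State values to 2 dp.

k = -0.50

Taking logs, ln s = k·t + ln C, so regress ln s on t.
Sums: Σt = 17.0000, Σ(t)² = 95.0000, Σln s = -4.4142, Σt·ln s = -30.0502.
Normal system: [[95.0000, 17.0000]; [17.0000, 4]]·[k, ln C]ᵀ = [-30.0502, -4.4142]ᵀ.
Δ = 95.0000·4 − (17.0000)² = 91.0000; k = (-30.0502·4 − 17.0000·-4.4142)/91.0000 = -0.49626, ln C = (95.0000·-4.4142 − 17.0000·-30.0502)/91.0000 = 1.00556.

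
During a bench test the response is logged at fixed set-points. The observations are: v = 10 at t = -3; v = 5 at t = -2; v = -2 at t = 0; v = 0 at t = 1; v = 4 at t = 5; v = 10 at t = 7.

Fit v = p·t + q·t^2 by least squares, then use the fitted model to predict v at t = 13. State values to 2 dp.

v̂ = 55.74

Normal-equation sums: Σt·t = 88, Σt·t^2 = 434, Σt^2·t^2 = 3124.
Right-hand side: Σt·v = 50, Σt^2·v = 700.
Eliminating q: 3124·(row 1) − 434·(row 2) gives 86556·p = 3124·50 − 434·700 = -147600, so p = -12300/7213.
Then q = (700 − 434·(-12300/7213))/3124 = 3325/7213.
At t = 13: v̂ = (-12300/7213)·(13) + (3325/7213)·(169) = 402025/7213.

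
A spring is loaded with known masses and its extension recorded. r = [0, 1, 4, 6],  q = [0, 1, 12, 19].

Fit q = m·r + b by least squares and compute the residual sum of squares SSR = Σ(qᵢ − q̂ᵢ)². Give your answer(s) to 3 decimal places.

SSR = 2.747

Normal-equation sums: Σr·r = 53, Σr = 11, Σ1 = 4.
And Σr·q = 163, Σq = 32.
Normal equations: [[53, 11]; [11, 4]]·[m, b]ᵀ = [163, 32]ᵀ.
Δ = 53·4 − 11² = 91.
m = (163·4 − 11·32)/91 = 300/91; b = (53·32 − 11·163)/91 = -97/91.
Residuals: 97/91, -16/13, -11/91, 2/7; SSR = 250/91.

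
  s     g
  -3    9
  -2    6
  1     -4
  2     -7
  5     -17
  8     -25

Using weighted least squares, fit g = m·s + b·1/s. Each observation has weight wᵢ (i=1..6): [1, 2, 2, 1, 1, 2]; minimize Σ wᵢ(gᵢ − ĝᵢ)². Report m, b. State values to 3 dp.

m = -3.137, b = -0.654

Compute the Gram sums: Σwᵢ·s·s = 176, Σwᵢ·s·1/s = 9, Σwᵢ·1/s·1/s = 21113/7200.
Moment sums: Σwᵢ·s·g = -558, Σwᵢ·1/s·g = -603/20.
det = 176·(21113/7200) − 9² = 195793/450.
m = ((-558)·(21113/7200) − 9·(-603/20))/(195793/450) = -4913667/1566344; b = (176·(-603/20) − 9·(-558))/(195793/450) = -127980/195793.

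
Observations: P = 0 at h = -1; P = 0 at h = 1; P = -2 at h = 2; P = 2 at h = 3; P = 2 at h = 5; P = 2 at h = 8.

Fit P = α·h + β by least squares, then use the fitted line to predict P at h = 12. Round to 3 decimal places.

P̂ = 3.547

From the data, Σh·h = 104, Σh = 18, Σ1 = 6.
For XᵀP: Σh·P = 28, ΣP = 4.
So XᵀX·[α, β]ᵀ = XᵀP: [[104, 18]; [18, 6]]·[α, β]ᵀ = [28, 4]ᵀ.
Eliminating β: 6·(row 1) − 18·(row 2) gives 300·α = 6·28 − 18·4 = 96, so α = 8/25.
Then β = (4 − 18·(8/25))/6 = -22/75.
At h = 12: P̂ = (8/25)·(12) + (-22/75)·(1) = 266/75.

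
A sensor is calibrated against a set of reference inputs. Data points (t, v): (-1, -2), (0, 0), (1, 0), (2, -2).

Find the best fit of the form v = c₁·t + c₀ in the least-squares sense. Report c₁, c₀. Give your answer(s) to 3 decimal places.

MᵀM·[c₁, c₀]ᵀ = Mᵀv reads: 6·c₁ + 2·c₀ = -2;  2·c₁ + 4·c₀ = -4.
Eliminating c₀: 4·(row 1) − 2·(row 2) gives 20·c₁ = 4·(-2) − 2·(-4) = 0, so c₁ = 0.
Then c₀ = ((-4) − 2·0)/4 = -1.

c₁ = 0.000, c₀ = -1.000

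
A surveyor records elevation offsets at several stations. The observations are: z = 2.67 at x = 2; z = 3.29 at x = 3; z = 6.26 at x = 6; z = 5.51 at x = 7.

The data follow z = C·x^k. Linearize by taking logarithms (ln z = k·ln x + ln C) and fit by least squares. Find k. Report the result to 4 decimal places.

With ln zᵢ as the transformed response and ln xᵢ as the regressor:
AᵀA = [[8.6844, 5.5294]; [5.5294, 4]], rhs = [8.5963, 5.7137]ᵀ  (here Σln x = 5.5294, Σ(ln x)² = 8.6844, Σln z = 5.7137, Σln x·ln z = 8.5963).
Δ = 8.6844·4 − (5.5294)² = 4.1629; k = (8.5963·4 − 5.5294·5.7137)/4.1629 = 0.67058, ln C = (8.6844·5.7137 − 5.5294·8.5963)/4.1629 = 0.50144.

k = 0.6706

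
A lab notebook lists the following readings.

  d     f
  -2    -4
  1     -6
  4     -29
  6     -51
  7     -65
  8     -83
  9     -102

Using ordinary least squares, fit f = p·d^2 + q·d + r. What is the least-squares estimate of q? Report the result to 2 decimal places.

q = -1.98

The normal equations are: 14627·p + 1857·q + 251·r = -19081;  1857·p + 251·q + 33·r = -2457;  251·p + 33·q + 7·r = -340.
(Σd^2·d^2 = 14627, Σd^2·d = 1857, Σd^2 = 251, Σd·d = 251, Σd = 33, Σ1 = 7, Σd^2·f = -19081, Σd·f = -2457, Σf = -340.)
Inverting the 3×3 Gram matrix, [p, q, r]ᵀ = [-35881/36344, -71985/36344, -34833/9086]ᵀ.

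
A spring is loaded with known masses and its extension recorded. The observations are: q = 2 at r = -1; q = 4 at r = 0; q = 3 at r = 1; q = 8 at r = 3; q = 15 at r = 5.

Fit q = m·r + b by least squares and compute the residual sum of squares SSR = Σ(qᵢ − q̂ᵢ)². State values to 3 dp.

SSR = 10.552

Compute the Gram sums: Σr·r = 36, Σr = 8, Σ1 = 5.
And Σr·q = 100, Σq = 32.
So AᵀA·[m, b]ᵀ = Aᵀq: [[36, 8]; [8, 5]]·[m, b]ᵀ = [100, 32]ᵀ.
Determinant 36·5 − 8² = 116.
m = (100·5 − 8·32)/116 = 61/29; b = (36·32 − 8·100)/116 = 88/29.
Residuals: 31/29, 28/29, -62/29, -39/29, 42/29; SSR = 306/29.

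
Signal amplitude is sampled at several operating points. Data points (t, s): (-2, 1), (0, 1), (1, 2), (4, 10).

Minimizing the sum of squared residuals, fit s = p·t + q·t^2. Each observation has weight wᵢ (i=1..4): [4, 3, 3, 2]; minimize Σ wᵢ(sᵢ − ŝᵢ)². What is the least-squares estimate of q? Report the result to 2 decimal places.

q = 0.49

Sums needed: Σwᵢ·t·t = 51, Σwᵢ·t·t^2 = 99, Σwᵢ·t^2·t^2 = 579.
Right-hand side: Σwᵢ·t·s = 78, Σwᵢ·t^2·s = 342.
Normal equations: [[51, 99]; [99, 579]]·[p, q]ᵀ = [78, 342]ᵀ.
det = 51·579 − 99² = 19728.
p = (78·579 − 99·342)/19728 = 157/274; q = (51·342 − 99·78)/19728 = 135/274.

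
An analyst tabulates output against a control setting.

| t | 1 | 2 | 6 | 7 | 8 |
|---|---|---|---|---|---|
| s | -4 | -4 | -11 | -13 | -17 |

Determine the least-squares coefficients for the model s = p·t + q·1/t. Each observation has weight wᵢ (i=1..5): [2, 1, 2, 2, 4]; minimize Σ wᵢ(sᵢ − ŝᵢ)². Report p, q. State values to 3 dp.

p = -1.980, q = -1.703

The normal equations are: 432·p + 11·q = -874;  11·p + (16997/7056)·q = -1087/42.
(Σwᵢ·t·t = 432, Σwᵢ·t·1/t = 11, Σwᵢ·1/t·1/t = 16997/7056, Σwᵢ·t·s = -874, Σwᵢ·1/t·s = -1087/42.)
det = 432·(16997/7056) − 11² = 45062/49.
p = ((-874)·(16997/7056) − 11·(-1087/42))/(45062/49) = -6423301/3244464; q = (432·(-1087/42) − 11·(-874))/(45062/49) = -38381/22531.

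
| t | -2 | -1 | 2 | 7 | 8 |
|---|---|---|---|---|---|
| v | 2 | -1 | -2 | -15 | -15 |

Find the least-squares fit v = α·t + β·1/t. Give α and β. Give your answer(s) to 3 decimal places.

Forming AᵀA = [[122, 5]; [5, 4817/3136]] and Aᵀv = [-232, -281/56]ᵀ gives AᵀA·[α, β]ᵀ = Aᵀv.
Δ = 122·(4817/3136) − 5² = 254637/1568.
α = ((-232)·(4817/3136) − 5·(-281/56))/(254637/1568) = -173144/84879; β = (122·(-281/56) − 5·(-232))/(254637/1568) = 286328/84879.

α = -2.040, β = 3.373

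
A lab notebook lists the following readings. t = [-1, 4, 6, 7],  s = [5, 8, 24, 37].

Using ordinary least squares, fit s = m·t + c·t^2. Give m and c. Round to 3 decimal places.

m = -2.898, c = 1.167

The normal system AᵀA·[m, c]ᵀ = Aᵀs is [[102, 622]; [622, 3954]]·[m, c]ᵀ = [430, 2810]ᵀ.
det = 102·3954 − 622² = 16424.
m = (430·3954 − 622·2810)/16424 = -5950/2053; c = (102·2810 − 622·430)/16424 = 2395/2053.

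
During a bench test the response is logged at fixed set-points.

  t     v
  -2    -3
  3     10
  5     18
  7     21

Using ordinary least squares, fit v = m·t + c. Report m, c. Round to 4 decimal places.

With design matrix A, AᵀA = [[87, 13]; [13, 4]] and Aᵀv = [273, 46]ᵀ.
Eliminating c: 4·(row 1) − 13·(row 2) gives 179·m = 4·273 − 13·46 = 494, so m = 494/179.
Then c = (46 − 13·(494/179))/4 = 453/179.

m = 2.7598, c = 2.5307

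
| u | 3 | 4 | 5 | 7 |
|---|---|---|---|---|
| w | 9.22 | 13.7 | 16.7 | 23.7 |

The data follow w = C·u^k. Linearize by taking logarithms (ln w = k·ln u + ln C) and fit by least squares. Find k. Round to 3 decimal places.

k = 1.096

Let Y = ln w. Fitting Y = k·ln u + ln C by least squares:
AᵀA = [[9.5056, 6.0403]; [6.0403, 4]], rhs = [16.7599, 10.8197]ᵀ  (here Σln u = 6.0403, Σ(ln u)² = 9.5056, Σln w = 10.8197, Σln u·ln w = 16.7599).
Slope k = (n·Σln u·ln w − Σln u·Σln w)/(n·Σ(ln u)² − (Σln u)²) = (4·16.7599 − 6.0403·10.8197)/1.5378 = 1.09637; ln C = (Σln w − k·Σln u)/n = 1.04932.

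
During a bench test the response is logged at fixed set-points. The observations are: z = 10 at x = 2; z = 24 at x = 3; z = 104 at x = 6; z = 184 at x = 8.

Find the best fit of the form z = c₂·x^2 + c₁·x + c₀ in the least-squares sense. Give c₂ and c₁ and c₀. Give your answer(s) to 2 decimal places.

Setting ∂/∂c₂ … = 0 gives: 5489·c₂ + 763·c₁ + 113·c₀ = 15776;  763·c₂ + 113·c₁ + 19·c₀ = 2188;  113·c₂ + 19·c₁ + 4·c₀ = 322.
Row-reducing yields c₂ = 991/354, c₁ = 391/354, c₀ = -226/59.

c₂ = 2.80, c₁ = 1.10, c₀ = -3.83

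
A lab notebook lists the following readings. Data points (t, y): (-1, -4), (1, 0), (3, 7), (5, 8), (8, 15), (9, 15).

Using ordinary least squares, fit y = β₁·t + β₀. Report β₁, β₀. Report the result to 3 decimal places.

β₁ = 1.941, β₀ = -1.256

From the data, Σt·t = 181, Σt = 25, Σ1 = 6.
And Σt·y = 320, Σy = 41.
So AᵀA·[β₁, β₀]ᵀ = Aᵀy: [[181, 25]; [25, 6]]·[β₁, β₀]ᵀ = [320, 41]ᵀ.
det = 181·6 − 25² = 461.
β₁ = (320·6 − 25·41)/461 = 895/461; β₀ = (181·41 − 25·320)/461 = -579/461.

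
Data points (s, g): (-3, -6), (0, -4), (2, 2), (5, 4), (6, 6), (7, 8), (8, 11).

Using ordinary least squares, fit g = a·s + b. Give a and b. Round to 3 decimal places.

With design matrix M, MᵀM = [[187, 25]; [25, 7]] and Mᵀg = [222, 21]ᵀ.
Eliminating b: 7·(row 1) − 25·(row 2) gives 684·a = 7·222 − 25·21 = 1029, so a = 343/228.
Then b = (21 − 25·(343/228))/7 = -541/228.

a = 1.504, b = -2.373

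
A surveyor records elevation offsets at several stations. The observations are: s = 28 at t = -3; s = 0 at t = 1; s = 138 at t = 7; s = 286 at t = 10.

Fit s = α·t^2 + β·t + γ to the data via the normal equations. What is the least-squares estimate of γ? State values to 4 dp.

γ = -1.6452

Compute the Gram sums: Σt^2·t^2 = 12483, Σt^2·t = 1317, Σt^2 = 159, Σt·t = 159, Σt = 15, Σ1 = 4.
And Σt^2·s = 35614, Σt·s = 3742, Σs = 452.
So XᵀX·[α, β, γ]ᵀ = Xᵀs: [[12483, 1317, 159]; [1317, 159, 15]; [159, 15, 4]]·[α, β, γ]ᵀ = [35614, 3742, 452]ᵀ.
Row-reducing yields α = 56309/18957, β = -17321/18957, γ = -10396/6319.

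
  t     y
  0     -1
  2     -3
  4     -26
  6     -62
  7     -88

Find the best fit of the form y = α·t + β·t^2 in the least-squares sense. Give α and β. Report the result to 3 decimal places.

α = 2.226, β = -2.111

XᵀX·[α, β]ᵀ = Xᵀy reads: 105·α + 631·β = -1098;  631·α + 3969·β = -6972.
(Σt·t = 105, Σt·t^2 = 631, Σt^2·t^2 = 3969, Σt·y = -1098, Σt^2·y = -6972.)
det = 105·3969 − 631² = 18584.
α = ((-1098)·3969 − 631·(-6972))/18584 = 20685/9292; β = (105·(-6972) − 631·(-1098))/18584 = -19611/9292.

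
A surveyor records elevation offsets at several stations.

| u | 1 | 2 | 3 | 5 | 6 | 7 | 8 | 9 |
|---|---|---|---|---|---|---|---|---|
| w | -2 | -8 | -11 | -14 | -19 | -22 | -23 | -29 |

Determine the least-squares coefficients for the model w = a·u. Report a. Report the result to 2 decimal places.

a = -3.10

Sums needed: Σu·u = 269.
And Σu·w = -834.
So AᵀA·[a]ᵀ = Aᵀw: [[269]]·[a]ᵀ = [-834]ᵀ.
a = (-834)/269 = -3.10037.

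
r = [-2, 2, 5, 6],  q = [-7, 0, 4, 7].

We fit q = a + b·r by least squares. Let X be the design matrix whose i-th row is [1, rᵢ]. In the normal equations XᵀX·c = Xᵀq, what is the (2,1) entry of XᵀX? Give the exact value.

11

Row 2 ↔ basis r, column 1 ↔ basis 1, so (XᵀX)_{2,1} = Σᵢ r = (-2)·(1) + (2)·(1) + (5)·(1) + (6)·(1) = 11.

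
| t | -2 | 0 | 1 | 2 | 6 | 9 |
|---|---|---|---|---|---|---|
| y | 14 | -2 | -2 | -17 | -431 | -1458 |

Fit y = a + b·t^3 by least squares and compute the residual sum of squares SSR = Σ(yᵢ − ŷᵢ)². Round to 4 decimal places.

SSR = 5.6309

Sums needed: Σ1 = 6, Σt^3 = 946, Σt^3·t^3 = 578226.
And Σy = -1896, Σt^3·y = -1156228.
AᵀA·[a, b]ᵀ = Aᵀy becomes [[6, 946]; [946, 578226]]·[a, b]ᵀ = [-1896, -1156228]ᵀ.
Eliminating b: 578226·(row 1) − 946·(row 2) gives 2574440·a = 578226·(-1896) − 946·(-1156228) = -2524808, so a = -28691/29255.
Then b = ((-1156228) − 946·(-28691/29255))/578226 = -642969/321805.
Residuals: -322881/321805, -29819/29255, 62992/64361, -11332/321805, 99790/64361, -151688/321805; SSR = 1812062/321805.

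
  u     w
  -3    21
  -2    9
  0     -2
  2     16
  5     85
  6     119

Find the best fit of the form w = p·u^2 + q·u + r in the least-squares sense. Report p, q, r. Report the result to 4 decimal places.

p = 3.0291, q = 1.8299, r = -0.4853

Normal-equation sums: Σu^2·u^2 = 2034, Σu^2·u = 314, Σu^2 = 78, Σu·u = 78, Σu = 8, Σ1 = 6.
And Σu^2·w = 6698, Σu·w = 1090, Σw = 248.
Normal equations: [[2034, 314, 78]; [314, 78, 8]; [78, 8, 6]]·[p, q, r]ᵀ = [6698, 1090, 248]ᵀ.
Row-reducing yields p = 18614/6145, q = 2249/1229, r = -2982/6145.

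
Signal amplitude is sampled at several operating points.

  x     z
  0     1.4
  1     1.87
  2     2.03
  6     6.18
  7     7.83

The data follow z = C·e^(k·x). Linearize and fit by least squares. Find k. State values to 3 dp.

With ln zᵢ as the transformed response and xᵢ as the regressor:
XᵀX = [[90.0000, 16.0000]; [16.0000, 5]], rhs = [27.3757, 5.5497]ᵀ  (here Σx = 16.0000, Σ(x)² = 90.0000, Σln z = 5.5497, Σx·ln z = 27.3757).
Δ = 90.0000·5 − (16.0000)² = 194.0000; k = (27.3757·5 − 16.0000·5.5497)/194.0000 = 0.24785, ln C = (90.0000·5.5497 − 16.0000·27.3757)/194.0000 = 0.31683.

k = 0.248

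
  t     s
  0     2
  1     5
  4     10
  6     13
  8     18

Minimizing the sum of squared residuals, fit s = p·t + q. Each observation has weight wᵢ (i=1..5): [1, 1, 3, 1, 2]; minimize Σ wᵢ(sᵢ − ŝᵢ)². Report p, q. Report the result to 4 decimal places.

Forming MᵀWM = [[213, 35]; [35, 8]] and MᵀWs = [491, 86]ᵀ gives MᵀWM·[p, q]ᵀ = MᵀWs.
Eliminating q: 8·(row 1) − 35·(row 2) gives 479·p = 8·491 − 35·86 = 918, so p = 918/479.
Then q = (86 − 35·(918/479))/8 = 1133/479.

p = 1.9165, q = 2.3653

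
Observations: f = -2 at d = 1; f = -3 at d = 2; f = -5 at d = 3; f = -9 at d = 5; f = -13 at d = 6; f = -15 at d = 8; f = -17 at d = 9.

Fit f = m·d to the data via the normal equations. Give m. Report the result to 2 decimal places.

Setting ∂/∂m … = 0 gives: 220·m = -419.
(Σd·d = 220, Σd·f = -419.)
m = (-419)/220 = -1.90455.

m = -1.90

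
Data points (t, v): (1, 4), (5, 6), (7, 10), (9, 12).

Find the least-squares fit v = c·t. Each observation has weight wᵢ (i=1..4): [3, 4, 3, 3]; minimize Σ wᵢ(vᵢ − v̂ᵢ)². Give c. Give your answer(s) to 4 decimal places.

c = 1.3509

Entries of MᵀWM: Σwᵢ·t·t = 493.
For MᵀWv: Σwᵢ·t·v = 666.
MᵀWM·[c]ᵀ = MᵀWv becomes [[493]]·[c]ᵀ = [666]ᵀ.
Hence c = 666 / 493 ≈ 1.35091.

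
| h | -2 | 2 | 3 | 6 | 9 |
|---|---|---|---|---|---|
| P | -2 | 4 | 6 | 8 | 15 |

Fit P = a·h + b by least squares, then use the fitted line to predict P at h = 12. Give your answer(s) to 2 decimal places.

Compute the Gram sums: Σh·h = 134, Σh = 18, Σ1 = 5.
And Σh·P = 213, ΣP = 31.
So XᵀX·[a, b]ᵀ = XᵀP: [[134, 18]; [18, 5]]·[a, b]ᵀ = [213, 31]ᵀ.
Δ = 134·5 − 18² = 346.
a = (213·5 − 18·31)/346 = 507/346; b = (134·31 − 18·213)/346 = 160/173.
At h = 12: P̂ = (507/346)·(12) + (160/173)·(1) = 3202/173.

P̂ = 18.51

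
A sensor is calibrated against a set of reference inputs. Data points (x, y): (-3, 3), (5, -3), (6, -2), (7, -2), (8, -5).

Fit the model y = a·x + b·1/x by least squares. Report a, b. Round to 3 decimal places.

From the data, Σx·x = 183, Σx·1/x = 5, Σ1/x·1/x = 151649/705600.
And Σx·y = -90, Σ1/x·y = -2389/840.
Δ = 183·(151649/705600) − 5² = 3370589/235200.
a = ((-90)·(151649/705600) − 5·(-2389/840))/(3370589/235200) = -1204870/3370589; b = (183·(-2389/840) − 5·(-90))/(3370589/235200) = -16572360/3370589.

a = -0.357, b = -4.917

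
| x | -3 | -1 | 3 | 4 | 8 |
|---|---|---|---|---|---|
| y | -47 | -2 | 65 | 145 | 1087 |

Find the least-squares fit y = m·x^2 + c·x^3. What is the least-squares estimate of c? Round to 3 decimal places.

Entries of AᵀA: Σx^2·x^2 = 4515, Σx^2·x^3 = 33791, Σx^3·x^3 = 267699.
And Σx^2·y = 72048, Σx^3·y = 568850.
So AᵀA·[m, c]ᵀ = Aᵀy: [[4515, 33791]; [33791, 267699]]·[m, c]ᵀ = [72048, 568850]ᵀ.
Eliminating c: 267699·(row 1) − 33791·(row 2) gives 66829304·m = 267699·72048 − 33791·568850 = 65167202, so m = 32583601/33414652.
Then c = (568850 − 33791·(32583601/33414652))/267699 = 66891891/33414652.

c = 2.002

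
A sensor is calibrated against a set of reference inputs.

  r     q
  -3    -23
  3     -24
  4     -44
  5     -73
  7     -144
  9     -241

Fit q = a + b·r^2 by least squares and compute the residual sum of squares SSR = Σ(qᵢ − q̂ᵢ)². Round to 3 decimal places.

Setting ∂/∂a … = 0 gives: 6·a + 189·b = -549;  189·a + 10005·b = -29529.
Determinant 6·10005 − 189² = 24309.
a = ((-549)·10005 − 189·(-29529))/24309 = 9804/2701; b = (6·(-29529) − 189·(-549))/24309 = -8157/2701.
Residuals: 1486/2701, -1215/2701, 1864/2701, -3052/2701, 945/2701, -28/2701; SSR = 6430/2701.

SSR = 2.381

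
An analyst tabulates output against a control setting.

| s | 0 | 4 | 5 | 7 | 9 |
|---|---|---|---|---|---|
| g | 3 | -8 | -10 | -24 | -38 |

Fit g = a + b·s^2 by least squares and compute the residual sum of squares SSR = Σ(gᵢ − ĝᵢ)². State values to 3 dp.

Setting ∂/∂a … = 0 gives: 5·a + 171·b = -77;  171·a + 9843·b = -4632.
Eliminating b: 9843·(row 1) − 171·(row 2) gives 19974·a = 9843·(-77) − 171·(-4632) = 34161, so a = 11387/6658.
Then b = ((-4632) − 171·(11387/6658))/9843 = -3331/6658.
Residuals: 8587/6658, -11355/6658, 2654/3329, -3980/3329, 2710/3329; SSR = 48601/6658.

SSR = 7.300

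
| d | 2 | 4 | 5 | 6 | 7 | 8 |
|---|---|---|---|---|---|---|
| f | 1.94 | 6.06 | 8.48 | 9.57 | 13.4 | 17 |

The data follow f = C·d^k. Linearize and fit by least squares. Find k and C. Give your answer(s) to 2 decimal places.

k = 1.53, C = 0.69

Taking logs, ln f = k·ln d + ln C, so regress ln f on ln d.
Σln d = 9.5060, Σ(ln d)² = 16.3136, Σln f = 12.2892, Σln d·ln f = 21.3861.
Equations: 16.3136·k + 9.5060·ln C = 21.3861;  9.5060·k + 6·ln C = 12.2892.
Solving (det = 7.5177): k = 1.52912, ln C = -0.37444, so C = exp(-0.37444) = 0.68767.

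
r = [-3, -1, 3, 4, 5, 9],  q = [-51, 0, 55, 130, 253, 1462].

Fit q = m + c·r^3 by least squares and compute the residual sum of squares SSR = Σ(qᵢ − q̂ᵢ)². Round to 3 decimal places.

Normal-equation sums: Σ1 = 6, Σr^3 = 917, Σr^3·r^3 = 552621.
And Σq = 1849, Σr^3·q = 1108605.
Eliminating c: 552621·(row 1) − 917·(row 2) gives 2474837·m = 552621·1849 − 917·1108605 = 5205444, so m = 5205444/2474837.
Then c = (1108605 − 917·(5205444/2474837))/552621 = 4956097/2474837.
Residuals: 2392488/2474837, -249347/2474837, -2904028/2474837, -666842/2474837, 1416192/2474837, 11537/2474837; SSR = 6735782/2474837.

SSR = 2.722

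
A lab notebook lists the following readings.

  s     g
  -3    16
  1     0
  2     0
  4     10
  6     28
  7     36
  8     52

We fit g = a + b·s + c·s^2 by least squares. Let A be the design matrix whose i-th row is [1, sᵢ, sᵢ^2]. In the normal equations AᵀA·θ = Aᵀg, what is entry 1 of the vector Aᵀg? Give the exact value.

142

Entry 1 ↔ basis 1, so (Aᵀg)_{1} = Σᵢ gᵢ = (1)·(16) + (1)·(0) + (1)·(0) + (1)·(10) + (1)·(28) + (1)·(36) + (1)·(52) = 142.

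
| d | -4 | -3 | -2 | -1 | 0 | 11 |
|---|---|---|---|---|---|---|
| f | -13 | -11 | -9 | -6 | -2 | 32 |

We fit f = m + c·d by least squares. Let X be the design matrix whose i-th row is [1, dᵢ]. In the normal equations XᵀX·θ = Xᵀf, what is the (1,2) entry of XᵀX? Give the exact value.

1

Row 1 ↔ basis 1, column 2 ↔ basis d, so (XᵀX)_{1,2} = Σᵢ d = (1)·(-4) + (1)·(-3) + (1)·(-2) + (1)·(-1) + (1)·(0) + (1)·(11) = 1.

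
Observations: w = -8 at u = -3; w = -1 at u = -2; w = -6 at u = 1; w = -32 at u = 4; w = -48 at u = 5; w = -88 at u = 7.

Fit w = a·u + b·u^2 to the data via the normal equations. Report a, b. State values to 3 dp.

a = -2.101, b = -1.497

Compute the Gram sums: Σu·u = 104, Σu·u^2 = 498, Σu^2·u^2 = 3380.
Moment sums: Σu·w = -964, Σu^2·w = -6106.
XᵀX·[a, b]ᵀ = Xᵀw becomes [[104, 498]; [498, 3380]]·[a, b]ᵀ = [-964, -6106]ᵀ.
Eliminating b: 3380·(row 1) − 498·(row 2) gives 103516·a = 3380·(-964) − 498·(-6106) = -217532, so a = -7769/3697.
Then b = ((-6106) − 498·(-7769/3697))/3380 = -5534/3697.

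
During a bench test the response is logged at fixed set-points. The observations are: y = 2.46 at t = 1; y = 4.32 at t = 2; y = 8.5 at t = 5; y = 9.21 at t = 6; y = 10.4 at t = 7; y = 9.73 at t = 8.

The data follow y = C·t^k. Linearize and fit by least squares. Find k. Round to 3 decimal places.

With ln yᵢ as the transformed response and ln tᵢ as the regressor:
XᵀX = [[14.3918, 8.1197]; [8.1197, 6]], rhs = [17.7249, 11.3408]ᵀ  (here Σln t = 8.1197, Σ(ln t)² = 14.3918, Σln y = 11.3408, Σln t·ln y = 17.7249).
Δ = 14.3918·6 − (8.1197)² = 20.4213; k = (17.7249·6 − 8.1197·11.3408)/20.4213 = 0.69857, ln C = (14.3918·11.3408 − 8.1197·17.7249)/20.4213 = 0.94477.

k = 0.699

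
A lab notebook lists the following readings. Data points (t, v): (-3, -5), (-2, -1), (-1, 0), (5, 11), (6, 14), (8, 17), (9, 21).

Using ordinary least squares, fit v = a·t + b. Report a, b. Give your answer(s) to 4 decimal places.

Normal-equation sums: Σt·t = 220, Σt = 22, Σ1 = 7.
For Xᵀv: Σt·v = 481, Σv = 57.
So XᵀX·[a, b]ᵀ = Xᵀv: [[220, 22]; [22, 7]]·[a, b]ᵀ = [481, 57]ᵀ.
det = 220·7 − 22² = 1056.
a = (481·7 − 22·57)/1056 = 2113/1056; b = (220·57 − 22·481)/1056 = 89/48.

a = 2.0009, b = 1.8542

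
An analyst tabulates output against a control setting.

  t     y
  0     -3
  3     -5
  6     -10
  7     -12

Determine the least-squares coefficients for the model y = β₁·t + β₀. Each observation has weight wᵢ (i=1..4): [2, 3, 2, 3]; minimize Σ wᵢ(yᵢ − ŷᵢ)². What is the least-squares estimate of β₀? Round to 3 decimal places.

β₀ = -2.052

AᵀWA·[β₁, β₀]ᵀ = AᵀWy reads: 246·β₁ + 42·β₀ = -417;  42·β₁ + 10·β₀ = -77.
Δ = 246·10 − 42² = 696.
β₁ = ((-417)·10 − 42·(-77))/696 = -39/29; β₀ = (246·(-77) − 42·(-417))/696 = -119/58.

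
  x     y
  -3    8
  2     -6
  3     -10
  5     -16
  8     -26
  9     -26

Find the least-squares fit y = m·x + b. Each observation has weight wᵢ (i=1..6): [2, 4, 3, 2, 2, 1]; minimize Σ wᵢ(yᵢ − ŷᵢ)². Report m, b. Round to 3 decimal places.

Normal-equation sums: Σwᵢ·x·x = 320, Σwᵢ·x = 46, Σwᵢ·1 = 14.
And Σwᵢ·x·y = -996, Σwᵢ·y = -148.
det = 320·14 − 46² = 2364.
m = ((-996)·14 − 46·(-148))/2364 = -1784/591; b = (320·(-148) − 46·(-996))/2364 = -386/591.

m = -3.019, b = -0.653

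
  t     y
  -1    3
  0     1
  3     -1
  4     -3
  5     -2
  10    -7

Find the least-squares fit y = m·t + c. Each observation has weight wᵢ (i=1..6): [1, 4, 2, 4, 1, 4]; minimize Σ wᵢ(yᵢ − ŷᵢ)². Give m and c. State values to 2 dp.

Entries of AᵀWA: Σwᵢ·t·t = 508, Σwᵢ·t = 66, Σwᵢ·1 = 16.
Right-hand side: Σwᵢ·t·y = -347, Σwᵢ·y = -37.
Normal equations: [[508, 66]; [66, 16]]·[m, c]ᵀ = [-347, -37]ᵀ.
Eliminating c: 16·(row 1) − 66·(row 2) gives 3772·m = 16·(-347) − 66·(-37) = -3110, so m = -1555/1886.
Then c = ((-37) − 66·(-1555/1886))/16 = 2053/1886.

m = -0.82, c = 1.09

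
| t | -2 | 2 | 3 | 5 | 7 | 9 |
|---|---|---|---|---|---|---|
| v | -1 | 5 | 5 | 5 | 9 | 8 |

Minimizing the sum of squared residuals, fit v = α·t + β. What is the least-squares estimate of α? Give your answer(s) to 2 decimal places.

AᵀA·[α, β]ᵀ = Aᵀv reads: 172·α + 24·β = 187;  24·α + 6·β = 31.
det = 172·6 − 24² = 456.
α = (187·6 − 24·31)/456 = 63/76; β = (172·31 − 24·187)/456 = 211/114.

α = 0.83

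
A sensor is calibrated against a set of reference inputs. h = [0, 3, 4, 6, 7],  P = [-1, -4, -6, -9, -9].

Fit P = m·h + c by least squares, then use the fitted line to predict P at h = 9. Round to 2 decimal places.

Forming XᵀX = [[110, 20]; [20, 5]] and XᵀP = [-153, -29]ᵀ gives XᵀX·[m, c]ᵀ = XᵀP.
Eliminating c: 5·(row 1) − 20·(row 2) gives 150·m = 5·(-153) − 20·(-29) = -185, so m = -37/30.
Then c = ((-29) − 20·(-37/30))/5 = -13/15.
At h = 9: P̂ = (-37/30)·(9) + (-13/15)·(1) = -359/30.

P̂ = -11.97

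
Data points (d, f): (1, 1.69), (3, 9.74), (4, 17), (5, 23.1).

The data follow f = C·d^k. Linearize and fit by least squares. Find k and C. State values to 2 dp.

Let Y = ln f. Fitting Y = k·ln d + ln C by least squares:
AᵀA = [[5.7191, 4.0943]; [4.0943, 4]], rhs = [11.4817, 8.7740]ᵀ  (here Σln d = 4.0943, Σ(ln d)² = 5.7191, Σln f = 8.7740, Σln d·ln f = 11.4817).
Slope k = (n·Σln d·ln f − Σln d·Σln f)/(n·Σ(ln d)² − (Σln d)²) = (4·11.4817 − 4.0943·8.7740)/6.1125 = 1.63649; ln C = (Σln f − k·Σln d)/n = 0.51842, so C = exp(0.51842) = 1.67937.

k = 1.64, C = 1.68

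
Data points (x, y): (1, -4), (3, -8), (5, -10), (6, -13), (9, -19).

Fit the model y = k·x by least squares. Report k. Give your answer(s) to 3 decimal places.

The normal equations are: 152·k = -327.
k = (-327)/152 = -2.15132.

k = -2.151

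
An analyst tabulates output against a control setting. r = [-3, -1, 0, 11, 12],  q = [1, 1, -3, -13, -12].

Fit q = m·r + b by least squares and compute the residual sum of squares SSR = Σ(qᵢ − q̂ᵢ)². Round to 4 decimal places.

Sums needed: Σr·r = 275, Σr = 19, Σ1 = 5.
And Σr·q = -291, Σq = -26.
So MᵀM·[m, b]ᵀ = Mᵀq: [[275, 19]; [19, 5]]·[m, b]ᵀ = [-291, -26]ᵀ.
Determinant 275·5 − 19² = 1014.
m = ((-291)·5 − 19·(-26))/1014 = -961/1014; b = (275·(-26) − 19·(-291))/1014 = -1621/1014.
Residuals: -124/507, 279/169, -1421/1014, -165/169, 985/1014; SSR = 6739/1014.

SSR = 6.6460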